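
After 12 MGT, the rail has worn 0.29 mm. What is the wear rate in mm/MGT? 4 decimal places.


Wear rate = total wear / cumulative tonnage
Rate = 0.29 / 12
Rate = 0.0242 mm/MGT

0.0242


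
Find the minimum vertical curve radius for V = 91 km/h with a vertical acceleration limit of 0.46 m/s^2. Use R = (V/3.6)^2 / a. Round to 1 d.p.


Convert speed: V = 91 / 3.6 = 25.2778 m/s
V^2 = 638.966 m^2/s^2
R_v = 638.966 / 0.46
R_v = 1389.1 m

1389.1


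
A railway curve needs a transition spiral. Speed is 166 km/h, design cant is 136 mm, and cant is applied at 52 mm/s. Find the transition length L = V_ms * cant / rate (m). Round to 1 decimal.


Convert speed: V = 166 / 3.6 = 46.1111 m/s
L = 46.1111 * 136 / 52
L = 6271.1111 / 52
L = 120.6 m

120.6


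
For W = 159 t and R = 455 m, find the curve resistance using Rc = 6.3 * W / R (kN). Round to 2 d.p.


Rc = 6.3 * W / R
Rc = 6.3 * 159 / 455
Rc = 1001.7 / 455
Rc = 2.20 kN

2.20


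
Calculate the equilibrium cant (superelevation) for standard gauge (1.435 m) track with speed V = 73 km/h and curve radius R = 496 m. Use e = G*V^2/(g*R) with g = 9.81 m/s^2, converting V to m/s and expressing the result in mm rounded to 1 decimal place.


Convert speed: V = 73 / 3.6 = 20.2778 m/s
Apply formula: e = 1.435 * 20.2778^2 / (9.81 * 496)
e = 1.435 * 411.1883 / 4865.76
e = 0.121267 m = 121.3 mm

121.3


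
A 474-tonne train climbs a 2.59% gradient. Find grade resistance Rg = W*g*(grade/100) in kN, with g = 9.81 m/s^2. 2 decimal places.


Rg = W * 9.81 * grade / 100
Rg = 474 * 9.81 * 2.59 / 100
Rg = 4649.94 * 0.0259
Rg = 120.43 kN

120.43


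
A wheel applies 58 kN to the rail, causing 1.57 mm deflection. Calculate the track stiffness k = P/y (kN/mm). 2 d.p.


Track stiffness k = P / y
k = 58 / 1.57
k = 36.94 kN/mm

36.94


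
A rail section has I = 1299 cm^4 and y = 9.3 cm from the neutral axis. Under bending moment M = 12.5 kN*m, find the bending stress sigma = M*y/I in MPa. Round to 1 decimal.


Convert units:
M = 12.5 kN*m = 12500000 N*mm
y = 9.3 cm = 93 mm
I = 1299 cm^4 = 12990000 mm^4
sigma = 12500000 * 93 / 12990000
sigma = 89.5 MPa

89.5


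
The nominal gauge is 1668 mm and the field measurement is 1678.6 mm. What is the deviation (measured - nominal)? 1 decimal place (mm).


Deviation = measured - nominal
Deviation = 1678.6 - 1668
Deviation = 10.6 mm

10.6


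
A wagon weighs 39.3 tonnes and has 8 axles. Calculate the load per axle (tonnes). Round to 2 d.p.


Load per axle = total weight / number of axles
Load = 39.3 / 8
Load = 4.91 tonnes

4.91


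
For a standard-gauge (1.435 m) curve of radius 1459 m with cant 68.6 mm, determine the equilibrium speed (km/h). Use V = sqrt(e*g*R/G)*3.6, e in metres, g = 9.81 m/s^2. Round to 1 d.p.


Convert cant: e = 68.6 mm = 0.0686 m
V_ms = sqrt(0.0686 * 9.81 * 1459 / 1.435)
V_ms = sqrt(684.22118) = 26.1576 m/s
V = 26.1576 * 3.6 = 94.2 km/h

94.2


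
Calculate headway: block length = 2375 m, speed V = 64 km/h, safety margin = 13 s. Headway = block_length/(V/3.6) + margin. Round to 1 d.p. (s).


V = 64 / 3.6 = 17.7778 m/s
Block traversal time = 2375 / 17.7778 = 133.5938 s
Headway = 133.5938 + 13
Headway = 146.6 s

146.6


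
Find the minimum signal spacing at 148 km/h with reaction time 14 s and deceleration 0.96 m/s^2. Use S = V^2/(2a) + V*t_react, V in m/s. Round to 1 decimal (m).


V = 148 / 3.6 = 41.1111 m/s
Braking distance = 41.1111^2 / (2*0.96) = 880.2726 m
Sighting distance = 41.1111 * 14 = 575.5556 m
S = 880.2726 + 575.5556 = 1455.8 m

1455.8


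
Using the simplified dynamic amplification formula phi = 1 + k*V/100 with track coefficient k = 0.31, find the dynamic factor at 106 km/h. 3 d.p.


phi = 1 + k * V / 100
phi = 1 + 0.31 * 106 / 100
phi = 1 + 0.3286
phi = 1.329

1.329


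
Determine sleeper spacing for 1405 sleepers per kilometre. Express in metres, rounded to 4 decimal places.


Spacing = 1000 m / number of sleepers
Spacing = 1000 / 1405
Spacing = 0.7117 m

0.7117


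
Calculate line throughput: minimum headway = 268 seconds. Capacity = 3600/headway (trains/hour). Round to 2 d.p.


Capacity = 3600 / headway
Capacity = 3600 / 268
Capacity = 13.43 trains/hour

13.43


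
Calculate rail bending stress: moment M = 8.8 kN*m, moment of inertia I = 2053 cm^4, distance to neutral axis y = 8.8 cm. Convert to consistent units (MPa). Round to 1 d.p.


Convert units:
M = 8.8 kN*m = 8800000 N*mm
y = 8.8 cm = 88 mm
I = 2053 cm^4 = 20530000 mm^4
sigma = 8800000 * 88 / 20530000
sigma = 37.7 MPa

37.7


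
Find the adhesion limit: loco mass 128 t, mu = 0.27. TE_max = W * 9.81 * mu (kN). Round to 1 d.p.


TE_max = W * g * mu
TE_max = 128 * 9.81 * 0.27
TE_max = 1255.68 * 0.27
TE_max = 339.0 kN

339.0


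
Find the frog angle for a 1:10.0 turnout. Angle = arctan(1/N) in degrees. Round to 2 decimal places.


1/N = 1/10.0 = 0.1
angle = arctan(0.1) = 0.099669 rad
angle = 0.099669 * 180/pi = 5.71 degrees

5.71


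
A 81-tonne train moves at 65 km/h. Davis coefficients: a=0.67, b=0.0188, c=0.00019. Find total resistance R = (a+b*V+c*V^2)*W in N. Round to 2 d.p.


b*V = 0.0188 * 65 = 1.222
c*V^2 = 0.00019 * 4225 = 0.80275
R_per_t = 0.67 + 1.222 + 0.80275 = 2.69475 N/t
R_total = 2.69475 * 81 = 218.27 N

218.27


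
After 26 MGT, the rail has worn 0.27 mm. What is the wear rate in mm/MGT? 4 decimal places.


Wear rate = total wear / cumulative tonnage
Rate = 0.27 / 26
Rate = 0.0104 mm/MGT

0.0104


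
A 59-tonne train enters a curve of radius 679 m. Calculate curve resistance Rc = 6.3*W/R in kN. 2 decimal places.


Rc = 6.3 * W / R
Rc = 6.3 * 59 / 679
Rc = 371.7 / 679
Rc = 0.55 kN

0.55


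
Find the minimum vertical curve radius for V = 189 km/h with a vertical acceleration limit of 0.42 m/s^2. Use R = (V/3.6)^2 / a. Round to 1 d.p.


Convert speed: V = 189 / 3.6 = 52.5 m/s
V^2 = 2756.25 m^2/s^2
R_v = 2756.25 / 0.42
R_v = 6562.5 m

6562.5


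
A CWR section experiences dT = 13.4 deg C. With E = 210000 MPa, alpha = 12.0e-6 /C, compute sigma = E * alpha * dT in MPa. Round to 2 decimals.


sigma = E * alpha * dT
sigma = 210000 * 12.0e-6 * 13.4
sigma = 2.52 * 13.4
sigma = 33.77 MPa

33.77


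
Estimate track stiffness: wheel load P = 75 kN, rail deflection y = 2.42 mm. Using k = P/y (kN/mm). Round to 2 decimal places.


Track stiffness k = P / y
k = 75 / 2.42
k = 30.99 kN/mm

30.99


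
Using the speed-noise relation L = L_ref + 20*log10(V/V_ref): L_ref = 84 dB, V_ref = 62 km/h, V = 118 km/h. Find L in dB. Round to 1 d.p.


V/V_ref = 118 / 62 = 1.903226
log10(1.903226) = 0.27949
20 * 0.27949 = 5.5898
L = 84 + 5.5898 = 89.6 dB

89.6


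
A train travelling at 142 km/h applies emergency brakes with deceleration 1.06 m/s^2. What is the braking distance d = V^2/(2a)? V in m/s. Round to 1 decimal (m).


Convert speed: V = 142 / 3.6 = 39.4444 m/s
V^2 = 1555.8642
d = 1555.8642 / (2 * 1.06)
d = 1555.8642 / 2.12
d = 733.9 m

733.9


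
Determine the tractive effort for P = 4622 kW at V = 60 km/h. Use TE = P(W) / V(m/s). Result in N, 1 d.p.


Convert: P = 4622 kW = 4622000 W
V = 60 / 3.6 = 16.6667 m/s
TE = 4622000 / 16.6667
TE = 277320.0 N

277320.0


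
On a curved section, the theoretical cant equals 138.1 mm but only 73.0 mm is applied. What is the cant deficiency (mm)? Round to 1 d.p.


Cant deficiency = equilibrium cant - actual cant
CD = 138.1 - 73.0
CD = 65.1 mm

65.1


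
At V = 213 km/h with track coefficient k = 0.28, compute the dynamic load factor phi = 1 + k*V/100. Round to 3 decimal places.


phi = 1 + k * V / 100
phi = 1 + 0.28 * 213 / 100
phi = 1 + 0.5964
phi = 1.596

1.596


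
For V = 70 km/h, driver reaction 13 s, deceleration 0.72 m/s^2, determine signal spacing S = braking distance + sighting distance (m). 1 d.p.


V = 70 / 3.6 = 19.4444 m/s
Braking distance = 19.4444^2 / (2*0.72) = 262.56 m
Sighting distance = 19.4444 * 13 = 252.7778 m
S = 262.56 + 252.7778 = 515.3 m

515.3


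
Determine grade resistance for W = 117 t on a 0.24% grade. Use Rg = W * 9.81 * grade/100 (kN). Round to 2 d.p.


Rg = W * 9.81 * grade / 100
Rg = 117 * 9.81 * 0.24 / 100
Rg = 1147.77 * 0.0024
Rg = 2.75 kN

2.75


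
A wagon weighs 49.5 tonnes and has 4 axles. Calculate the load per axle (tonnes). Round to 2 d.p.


Load per axle = total weight / number of axles
Load = 49.5 / 4
Load = 12.38 tonnes

12.38


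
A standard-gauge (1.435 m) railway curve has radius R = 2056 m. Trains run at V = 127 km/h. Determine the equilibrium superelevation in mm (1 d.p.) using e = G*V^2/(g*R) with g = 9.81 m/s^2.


Convert speed: V = 127 / 3.6 = 35.2778 m/s
Apply formula: e = 1.435 * 35.2778^2 / (9.81 * 2056)
e = 1.435 * 1244.5216 / 20169.36
e = 0.088545 m = 88.5 mm

88.5


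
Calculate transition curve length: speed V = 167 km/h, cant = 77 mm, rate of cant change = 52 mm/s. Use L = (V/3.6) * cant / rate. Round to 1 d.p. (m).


Convert speed: V = 167 / 3.6 = 46.3889 m/s
L = 46.3889 * 77 / 52
L = 3571.9444 / 52
L = 68.7 m

68.7


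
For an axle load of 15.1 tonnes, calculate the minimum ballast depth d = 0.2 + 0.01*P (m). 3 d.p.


d = 0.2 + 0.01 * 15.1
d = 0.2 + 0.151
d = 0.351 m

0.351


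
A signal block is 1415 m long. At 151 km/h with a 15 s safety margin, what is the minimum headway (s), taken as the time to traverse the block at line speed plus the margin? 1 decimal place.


V = 151 / 3.6 = 41.9444 m/s
Block traversal time = 1415 / 41.9444 = 33.7351 s
Headway = 33.7351 + 15
Headway = 48.7 s

48.7


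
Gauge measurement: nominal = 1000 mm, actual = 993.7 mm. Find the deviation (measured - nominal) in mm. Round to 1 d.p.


Deviation = measured - nominal
Deviation = 993.7 - 1000
Deviation = -6.3 mm

-6.3


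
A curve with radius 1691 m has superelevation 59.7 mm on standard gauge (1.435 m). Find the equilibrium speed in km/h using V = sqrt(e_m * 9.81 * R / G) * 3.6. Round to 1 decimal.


Convert cant: e = 59.7 mm = 0.0597 m
V_ms = sqrt(0.0597 * 9.81 * 1691 / 1.435)
V_ms = sqrt(690.136576) = 26.2705 m/s
V = 26.2705 * 3.6 = 94.6 km/h

94.6


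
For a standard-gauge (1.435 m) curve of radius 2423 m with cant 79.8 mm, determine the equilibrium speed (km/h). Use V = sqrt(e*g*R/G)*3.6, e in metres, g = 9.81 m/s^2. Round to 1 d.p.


Convert cant: e = 79.8 mm = 0.0798 m
V_ms = sqrt(0.0798 * 9.81 * 2423 / 1.435)
V_ms = sqrt(1321.823327) = 36.3569 m/s
V = 36.3569 * 3.6 = 130.9 km/h

130.9


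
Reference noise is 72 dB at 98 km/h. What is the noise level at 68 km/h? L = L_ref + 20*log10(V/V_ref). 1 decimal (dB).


V/V_ref = 68 / 98 = 0.693878
log10(0.693878) = -0.158717
20 * -0.158717 = -3.1743
L = 72 + -3.1743 = 68.8 dB

68.8


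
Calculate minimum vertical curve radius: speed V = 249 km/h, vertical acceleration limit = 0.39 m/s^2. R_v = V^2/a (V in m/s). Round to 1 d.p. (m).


Convert speed: V = 249 / 3.6 = 69.1667 m/s
V^2 = 4784.0278 m^2/s^2
R_v = 4784.0278 / 0.39
R_v = 12266.7 m

12266.7


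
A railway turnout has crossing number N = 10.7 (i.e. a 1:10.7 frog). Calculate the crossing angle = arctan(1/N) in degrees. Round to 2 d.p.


1/N = 1/10.7 = 0.093458
angle = arctan(0.093458) = 0.093187 rad
angle = 0.093187 * 180/pi = 5.34 degrees

5.34


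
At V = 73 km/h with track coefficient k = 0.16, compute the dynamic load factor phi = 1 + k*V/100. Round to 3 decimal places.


phi = 1 + k * V / 100
phi = 1 + 0.16 * 73 / 100
phi = 1 + 0.1168
phi = 1.117

1.117


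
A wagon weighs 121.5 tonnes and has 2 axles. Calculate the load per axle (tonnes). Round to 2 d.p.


Load per axle = total weight / number of axles
Load = 121.5 / 2
Load = 60.75 tonnes

60.75


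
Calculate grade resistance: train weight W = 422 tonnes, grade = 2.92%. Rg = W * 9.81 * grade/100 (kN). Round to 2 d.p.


Rg = W * 9.81 * grade / 100
Rg = 422 * 9.81 * 2.92 / 100
Rg = 4139.82 * 0.0292
Rg = 120.88 kN

120.88


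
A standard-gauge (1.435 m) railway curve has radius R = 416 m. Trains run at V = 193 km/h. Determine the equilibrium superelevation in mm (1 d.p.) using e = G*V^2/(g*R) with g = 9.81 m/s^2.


Convert speed: V = 193 / 3.6 = 53.6111 m/s
Apply formula: e = 1.435 * 53.6111^2 / (9.81 * 416)
e = 1.435 * 2874.1512 / 4080.96
e = 1.010646 m = 1010.6 mm

1010.6


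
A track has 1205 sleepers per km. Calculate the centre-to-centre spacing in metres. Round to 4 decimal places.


Spacing = 1000 m / number of sleepers
Spacing = 1000 / 1205
Spacing = 0.8299 m

0.8299


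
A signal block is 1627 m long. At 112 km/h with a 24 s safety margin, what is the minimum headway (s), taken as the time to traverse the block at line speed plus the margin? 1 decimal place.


V = 112 / 3.6 = 31.1111 m/s
Block traversal time = 1627 / 31.1111 = 52.2964 s
Headway = 52.2964 + 24
Headway = 76.3 s

76.3


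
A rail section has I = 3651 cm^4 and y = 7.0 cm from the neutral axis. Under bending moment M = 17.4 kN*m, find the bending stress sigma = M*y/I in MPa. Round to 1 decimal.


Convert units:
M = 17.4 kN*m = 17400000 N*mm
y = 7.0 cm = 70 mm
I = 3651 cm^4 = 36510000 mm^4
sigma = 17400000 * 70 / 36510000
sigma = 33.4 MPa

33.4


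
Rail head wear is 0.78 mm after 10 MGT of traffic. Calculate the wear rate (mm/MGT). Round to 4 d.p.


Wear rate = total wear / cumulative tonnage
Rate = 0.78 / 10
Rate = 0.0780 mm/MGT

0.0780


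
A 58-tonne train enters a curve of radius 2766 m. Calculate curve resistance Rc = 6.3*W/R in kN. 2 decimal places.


Rc = 6.3 * W / R
Rc = 6.3 * 58 / 2766
Rc = 365.4 / 2766
Rc = 0.13 kN

0.13


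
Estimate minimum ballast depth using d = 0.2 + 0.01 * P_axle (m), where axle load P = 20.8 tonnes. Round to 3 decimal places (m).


d = 0.2 + 0.01 * 20.8
d = 0.2 + 0.208
d = 0.408 m

0.408


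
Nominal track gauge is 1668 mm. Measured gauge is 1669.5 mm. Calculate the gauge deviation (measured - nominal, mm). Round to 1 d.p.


Deviation = measured - nominal
Deviation = 1669.5 - 1668
Deviation = 1.5 mm

1.5


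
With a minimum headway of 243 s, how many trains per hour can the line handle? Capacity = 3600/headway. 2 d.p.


Capacity = 3600 / headway
Capacity = 3600 / 243
Capacity = 14.81 trains/hour

14.81


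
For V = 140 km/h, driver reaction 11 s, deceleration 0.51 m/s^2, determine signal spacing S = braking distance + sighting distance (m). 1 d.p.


V = 140 / 3.6 = 38.8889 m/s
Braking distance = 38.8889^2 / (2*0.51) = 1482.6918 m
Sighting distance = 38.8889 * 11 = 427.7778 m
S = 1482.6918 + 427.7778 = 1910.5 m

1910.5


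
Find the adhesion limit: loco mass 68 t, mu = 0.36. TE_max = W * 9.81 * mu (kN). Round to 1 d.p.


TE_max = W * g * mu
TE_max = 68 * 9.81 * 0.36
TE_max = 667.08 * 0.36
TE_max = 240.1 kN

240.1


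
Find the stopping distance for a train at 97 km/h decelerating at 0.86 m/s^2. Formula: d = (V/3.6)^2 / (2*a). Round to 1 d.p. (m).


Convert speed: V = 97 / 3.6 = 26.9444 m/s
V^2 = 726.0031
d = 726.0031 / (2 * 0.86)
d = 726.0031 / 1.72
d = 422.1 m

422.1


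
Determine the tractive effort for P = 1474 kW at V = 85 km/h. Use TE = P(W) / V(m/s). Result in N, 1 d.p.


Convert: P = 1474 kW = 1474000 W
V = 85 / 3.6 = 23.6111 m/s
TE = 1474000 / 23.6111
TE = 62428.2 N

62428.2


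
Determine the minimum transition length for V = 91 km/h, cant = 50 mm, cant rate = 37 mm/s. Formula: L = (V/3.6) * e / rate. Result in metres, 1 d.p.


Convert speed: V = 91 / 3.6 = 25.2778 m/s
L = 25.2778 * 50 / 37
L = 1263.8889 / 37
L = 34.2 m

34.2


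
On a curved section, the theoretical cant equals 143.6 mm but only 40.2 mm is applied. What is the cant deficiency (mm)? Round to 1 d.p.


Cant deficiency = equilibrium cant - actual cant
CD = 143.6 - 40.2
CD = 103.4 mm

103.4


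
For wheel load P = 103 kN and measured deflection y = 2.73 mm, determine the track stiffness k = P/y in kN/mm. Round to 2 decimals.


Track stiffness k = P / y
k = 103 / 2.73
k = 37.73 kN/mm

37.73


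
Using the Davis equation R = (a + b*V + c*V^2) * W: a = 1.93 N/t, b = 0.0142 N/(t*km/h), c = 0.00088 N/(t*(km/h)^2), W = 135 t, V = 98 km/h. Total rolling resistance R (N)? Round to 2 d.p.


b*V = 0.0142 * 98 = 1.3916
c*V^2 = 0.00088 * 9604 = 8.45152
R_per_t = 1.93 + 1.3916 + 8.45152 = 11.77312 N/t
R_total = 11.77312 * 135 = 1589.37 N

1589.37


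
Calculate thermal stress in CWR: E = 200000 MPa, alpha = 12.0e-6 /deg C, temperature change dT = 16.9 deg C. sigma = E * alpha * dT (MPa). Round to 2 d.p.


sigma = E * alpha * dT
sigma = 200000 * 12.0e-6 * 16.9
sigma = 2.4 * 16.9
sigma = 40.56 MPa

40.56


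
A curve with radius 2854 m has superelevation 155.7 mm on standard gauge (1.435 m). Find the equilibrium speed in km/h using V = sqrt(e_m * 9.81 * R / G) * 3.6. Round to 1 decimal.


Convert cant: e = 155.7 mm = 0.1557 m
V_ms = sqrt(0.1557 * 9.81 * 2854 / 1.435)
V_ms = sqrt(3037.803567) = 55.1163 m/s
V = 55.1163 * 3.6 = 198.4 km/h

198.4


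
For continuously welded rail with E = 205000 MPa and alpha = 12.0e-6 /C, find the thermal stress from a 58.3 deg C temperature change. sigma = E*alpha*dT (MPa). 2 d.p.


sigma = E * alpha * dT
sigma = 205000 * 12.0e-6 * 58.3
sigma = 2.46 * 58.3
sigma = 143.42 MPa

143.42


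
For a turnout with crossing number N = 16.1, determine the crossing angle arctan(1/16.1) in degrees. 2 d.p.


1/N = 1/16.1 = 0.062112
angle = arctan(0.062112) = 0.062032 rad
angle = 0.062032 * 180/pi = 3.55 degrees

3.55


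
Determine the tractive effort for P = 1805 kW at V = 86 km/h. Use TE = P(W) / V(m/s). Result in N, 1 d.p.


Convert: P = 1805 kW = 1805000 W
V = 86 / 3.6 = 23.8889 m/s
TE = 1805000 / 23.8889
TE = 75558.1 N

75558.1


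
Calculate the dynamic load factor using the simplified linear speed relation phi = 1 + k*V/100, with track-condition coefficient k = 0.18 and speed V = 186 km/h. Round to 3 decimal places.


phi = 1 + k * V / 100
phi = 1 + 0.18 * 186 / 100
phi = 1 + 0.3348
phi = 1.335

1.335


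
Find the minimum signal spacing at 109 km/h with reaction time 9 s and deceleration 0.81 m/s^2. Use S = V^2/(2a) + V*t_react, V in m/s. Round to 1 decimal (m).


V = 109 / 3.6 = 30.2778 m/s
Braking distance = 30.2778^2 / (2*0.81) = 565.8913 m
Sighting distance = 30.2778 * 9 = 272.5 m
S = 565.8913 + 272.5 = 838.4 m

838.4


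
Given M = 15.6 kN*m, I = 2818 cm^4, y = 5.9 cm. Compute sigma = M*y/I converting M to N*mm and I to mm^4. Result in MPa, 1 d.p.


Convert units:
M = 15.6 kN*m = 15600000 N*mm
y = 5.9 cm = 59 mm
I = 2818 cm^4 = 28180000 mm^4
sigma = 15600000 * 59 / 28180000
sigma = 32.7 MPa

32.7


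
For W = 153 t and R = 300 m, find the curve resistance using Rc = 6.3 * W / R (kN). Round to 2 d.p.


Rc = 6.3 * W / R
Rc = 6.3 * 153 / 300
Rc = 963.9 / 300
Rc = 3.21 kN

3.21


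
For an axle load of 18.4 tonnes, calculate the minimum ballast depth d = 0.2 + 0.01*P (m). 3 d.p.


d = 0.2 + 0.01 * 18.4
d = 0.2 + 0.184
d = 0.384 m

0.384


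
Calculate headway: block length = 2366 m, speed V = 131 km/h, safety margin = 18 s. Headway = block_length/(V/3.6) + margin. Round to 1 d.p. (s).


V = 131 / 3.6 = 36.3889 m/s
Block traversal time = 2366 / 36.3889 = 65.0198 s
Headway = 65.0198 + 18
Headway = 83.0 s

83.0


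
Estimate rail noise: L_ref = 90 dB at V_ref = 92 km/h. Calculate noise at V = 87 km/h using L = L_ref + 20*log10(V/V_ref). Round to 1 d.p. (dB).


V/V_ref = 87 / 92 = 0.945652
log10(0.945652) = -0.024269
20 * -0.024269 = -0.4854
L = 90 + -0.4854 = 89.5 dB

89.5


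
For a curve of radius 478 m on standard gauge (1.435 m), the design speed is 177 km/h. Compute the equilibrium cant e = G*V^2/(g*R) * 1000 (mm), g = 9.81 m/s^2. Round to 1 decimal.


Convert speed: V = 177 / 3.6 = 49.1667 m/s
Apply formula: e = 1.435 * 49.1667^2 / (9.81 * 478)
e = 1.435 * 2417.3611 / 4689.18
e = 0.73977 m = 739.8 mm

739.8


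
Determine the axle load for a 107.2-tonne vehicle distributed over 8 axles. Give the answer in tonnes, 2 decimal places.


Load per axle = total weight / number of axles
Load = 107.2 / 8
Load = 13.40 tonnes

13.40


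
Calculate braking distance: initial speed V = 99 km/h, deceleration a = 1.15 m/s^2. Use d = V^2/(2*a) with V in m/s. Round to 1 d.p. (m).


Convert speed: V = 99 / 3.6 = 27.5 m/s
V^2 = 756.25
d = 756.25 / (2 * 1.15)
d = 756.25 / 2.3
d = 328.8 m

328.8


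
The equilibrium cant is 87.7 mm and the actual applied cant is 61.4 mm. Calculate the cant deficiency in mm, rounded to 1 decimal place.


Cant deficiency = equilibrium cant - actual cant
CD = 87.7 - 61.4
CD = 26.3 mm

26.3


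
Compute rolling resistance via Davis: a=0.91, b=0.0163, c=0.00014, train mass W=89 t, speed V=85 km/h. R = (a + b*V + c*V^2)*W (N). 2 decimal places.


b*V = 0.0163 * 85 = 1.3855
c*V^2 = 0.00014 * 7225 = 1.0115
R_per_t = 0.91 + 1.3855 + 1.0115 = 3.307 N/t
R_total = 3.307 * 89 = 294.32 N

294.32


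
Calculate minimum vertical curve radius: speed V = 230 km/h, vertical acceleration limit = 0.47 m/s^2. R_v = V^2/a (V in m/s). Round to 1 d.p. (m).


Convert speed: V = 230 / 3.6 = 63.8889 m/s
V^2 = 4081.7901 m^2/s^2
R_v = 4081.7901 / 0.47
R_v = 8684.7 m

8684.7


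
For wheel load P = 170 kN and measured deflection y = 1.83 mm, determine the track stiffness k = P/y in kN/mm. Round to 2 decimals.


Track stiffness k = P / y
k = 170 / 1.83
k = 92.90 kN/mm

92.90


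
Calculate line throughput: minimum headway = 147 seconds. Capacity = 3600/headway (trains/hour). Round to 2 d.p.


Capacity = 3600 / headway
Capacity = 3600 / 147
Capacity = 24.49 trains/hour

24.49


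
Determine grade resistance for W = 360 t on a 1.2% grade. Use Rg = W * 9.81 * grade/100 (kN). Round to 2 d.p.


Rg = W * 9.81 * grade / 100
Rg = 360 * 9.81 * 1.2 / 100
Rg = 3531.6 * 0.012
Rg = 42.38 kN

42.38


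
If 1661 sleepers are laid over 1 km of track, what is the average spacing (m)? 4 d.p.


Spacing = 1000 m / number of sleepers
Spacing = 1000 / 1661
Spacing = 0.6020 m

0.6020


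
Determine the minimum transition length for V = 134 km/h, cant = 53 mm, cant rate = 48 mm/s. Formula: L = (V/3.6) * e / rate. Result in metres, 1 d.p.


Convert speed: V = 134 / 3.6 = 37.2222 m/s
L = 37.2222 * 53 / 48
L = 1972.7778 / 48
L = 41.1 m

41.1


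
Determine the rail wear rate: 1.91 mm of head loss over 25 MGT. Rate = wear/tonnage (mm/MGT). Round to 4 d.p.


Wear rate = total wear / cumulative tonnage
Rate = 1.91 / 25
Rate = 0.0764 mm/MGT

0.0764


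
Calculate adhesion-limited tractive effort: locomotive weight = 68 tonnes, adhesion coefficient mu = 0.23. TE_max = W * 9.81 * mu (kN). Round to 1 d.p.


TE_max = W * g * mu
TE_max = 68 * 9.81 * 0.23
TE_max = 667.08 * 0.23
TE_max = 153.4 kN

153.4


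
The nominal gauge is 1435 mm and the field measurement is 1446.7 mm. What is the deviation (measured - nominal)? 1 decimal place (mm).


Deviation = measured - nominal
Deviation = 1446.7 - 1435
Deviation = 11.7 mm

11.7


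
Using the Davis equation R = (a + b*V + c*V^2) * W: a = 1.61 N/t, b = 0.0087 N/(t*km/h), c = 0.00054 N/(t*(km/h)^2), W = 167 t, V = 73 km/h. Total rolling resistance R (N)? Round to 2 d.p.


b*V = 0.0087 * 73 = 0.6351
c*V^2 = 0.00054 * 5329 = 2.87766
R_per_t = 1.61 + 0.6351 + 2.87766 = 5.12276 N/t
R_total = 5.12276 * 167 = 855.50 N

855.50


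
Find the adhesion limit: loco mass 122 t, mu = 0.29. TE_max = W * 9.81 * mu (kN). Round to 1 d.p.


TE_max = W * g * mu
TE_max = 122 * 9.81 * 0.29
TE_max = 1196.82 * 0.29
TE_max = 347.1 kN

347.1


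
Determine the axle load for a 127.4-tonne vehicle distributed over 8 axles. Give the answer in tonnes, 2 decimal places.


Load per axle = total weight / number of axles
Load = 127.4 / 8
Load = 15.93 tonnes

15.93


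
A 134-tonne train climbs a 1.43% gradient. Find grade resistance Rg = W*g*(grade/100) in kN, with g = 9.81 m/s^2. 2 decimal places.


Rg = W * 9.81 * grade / 100
Rg = 134 * 9.81 * 1.43 / 100
Rg = 1314.54 * 0.0143
Rg = 18.80 kN

18.80


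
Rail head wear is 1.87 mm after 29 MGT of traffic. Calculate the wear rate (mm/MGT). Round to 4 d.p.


Wear rate = total wear / cumulative tonnage
Rate = 1.87 / 29
Rate = 0.0645 mm/MGT

0.0645


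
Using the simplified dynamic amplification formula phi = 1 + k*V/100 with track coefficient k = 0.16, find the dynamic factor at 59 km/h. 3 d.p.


phi = 1 + k * V / 100
phi = 1 + 0.16 * 59 / 100
phi = 1 + 0.0944
phi = 1.094

1.094


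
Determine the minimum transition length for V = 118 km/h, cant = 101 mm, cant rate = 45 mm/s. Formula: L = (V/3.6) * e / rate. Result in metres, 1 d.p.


Convert speed: V = 118 / 3.6 = 32.7778 m/s
L = 32.7778 * 101 / 45
L = 3310.5556 / 45
L = 73.6 m

73.6


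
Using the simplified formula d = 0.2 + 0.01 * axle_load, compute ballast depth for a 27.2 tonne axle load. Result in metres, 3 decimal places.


d = 0.2 + 0.01 * 27.2
d = 0.2 + 0.272
d = 0.472 m

0.472


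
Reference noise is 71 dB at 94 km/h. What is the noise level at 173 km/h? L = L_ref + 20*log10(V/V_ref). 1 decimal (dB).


V/V_ref = 173 / 94 = 1.840426
log10(1.840426) = 0.264918
20 * 0.264918 = 5.2984
L = 71 + 5.2984 = 76.3 dB

76.3


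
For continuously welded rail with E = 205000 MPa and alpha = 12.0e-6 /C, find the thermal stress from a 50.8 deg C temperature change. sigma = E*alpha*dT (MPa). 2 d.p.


sigma = E * alpha * dT
sigma = 205000 * 12.0e-6 * 50.8
sigma = 2.46 * 50.8
sigma = 124.97 MPa

124.97


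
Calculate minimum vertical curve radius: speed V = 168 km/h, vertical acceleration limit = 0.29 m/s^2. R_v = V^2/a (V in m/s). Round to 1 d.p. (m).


Convert speed: V = 168 / 3.6 = 46.6667 m/s
V^2 = 2177.7778 m^2/s^2
R_v = 2177.7778 / 0.29
R_v = 7509.6 m

7509.6


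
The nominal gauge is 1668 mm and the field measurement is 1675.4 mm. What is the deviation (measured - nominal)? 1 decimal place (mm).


Deviation = measured - nominal
Deviation = 1675.4 - 1668
Deviation = 7.4 mm

7.4


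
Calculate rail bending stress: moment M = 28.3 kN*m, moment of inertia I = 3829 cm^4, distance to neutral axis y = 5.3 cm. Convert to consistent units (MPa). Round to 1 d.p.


Convert units:
M = 28.3 kN*m = 28300000 N*mm
y = 5.3 cm = 53 mm
I = 3829 cm^4 = 38290000 mm^4
sigma = 28300000 * 53 / 38290000
sigma = 39.2 MPa

39.2


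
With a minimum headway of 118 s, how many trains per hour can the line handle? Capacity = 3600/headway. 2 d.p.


Capacity = 3600 / headway
Capacity = 3600 / 118
Capacity = 30.51 trains/hour

30.51


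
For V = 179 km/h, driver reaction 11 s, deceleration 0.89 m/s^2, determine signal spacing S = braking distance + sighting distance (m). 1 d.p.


V = 179 / 3.6 = 49.7222 m/s
Braking distance = 49.7222^2 / (2*0.89) = 1388.9322 m
Sighting distance = 49.7222 * 11 = 546.9444 m
S = 1388.9322 + 546.9444 = 1935.9 m

1935.9


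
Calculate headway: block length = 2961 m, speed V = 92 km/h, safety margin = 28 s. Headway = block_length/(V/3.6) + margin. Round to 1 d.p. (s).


V = 92 / 3.6 = 25.5556 m/s
Block traversal time = 2961 / 25.5556 = 115.8652 s
Headway = 115.8652 + 28
Headway = 143.9 s

143.9


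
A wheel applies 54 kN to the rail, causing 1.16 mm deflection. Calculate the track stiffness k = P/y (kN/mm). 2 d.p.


Track stiffness k = P / y
k = 54 / 1.16
k = 46.55 kN/mm

46.55


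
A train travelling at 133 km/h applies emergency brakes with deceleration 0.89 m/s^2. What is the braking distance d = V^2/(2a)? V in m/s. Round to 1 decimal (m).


Convert speed: V = 133 / 3.6 = 36.9444 m/s
V^2 = 1364.892
d = 1364.892 / (2 * 0.89)
d = 1364.892 / 1.78
d = 766.8 m

766.8


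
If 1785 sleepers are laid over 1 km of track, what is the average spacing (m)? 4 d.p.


Spacing = 1000 m / number of sleepers
Spacing = 1000 / 1785
Spacing = 0.5602 m

0.5602


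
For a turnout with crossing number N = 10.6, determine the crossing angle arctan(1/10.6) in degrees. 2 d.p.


1/N = 1/10.6 = 0.09434
angle = arctan(0.09434) = 0.094061 rad
angle = 0.094061 * 180/pi = 5.39 degrees

5.39


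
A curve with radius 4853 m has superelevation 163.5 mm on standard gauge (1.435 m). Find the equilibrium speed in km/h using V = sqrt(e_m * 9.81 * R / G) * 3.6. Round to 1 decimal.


Convert cant: e = 163.5 mm = 0.1635 m
V_ms = sqrt(0.1635 * 9.81 * 4853 / 1.435)
V_ms = sqrt(5424.318157) = 73.65 m/s
V = 73.65 * 3.6 = 265.1 km/h

265.1


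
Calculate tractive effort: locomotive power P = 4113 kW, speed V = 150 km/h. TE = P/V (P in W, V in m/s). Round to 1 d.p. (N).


Convert: P = 4113 kW = 4113000 W
V = 150 / 3.6 = 41.6667 m/s
TE = 4113000 / 41.6667
TE = 98712.0 N

98712.0


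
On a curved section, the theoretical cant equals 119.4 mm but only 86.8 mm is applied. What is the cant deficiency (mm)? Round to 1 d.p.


Cant deficiency = equilibrium cant - actual cant
CD = 119.4 - 86.8
CD = 32.6 mm

32.6


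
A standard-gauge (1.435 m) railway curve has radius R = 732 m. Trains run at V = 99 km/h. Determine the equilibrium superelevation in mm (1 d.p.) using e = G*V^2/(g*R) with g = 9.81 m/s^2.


Convert speed: V = 99 / 3.6 = 27.5 m/s
Apply formula: e = 1.435 * 27.5^2 / (9.81 * 732)
e = 1.435 * 756.25 / 7180.92
e = 0.151125 m = 151.1 mm

151.1


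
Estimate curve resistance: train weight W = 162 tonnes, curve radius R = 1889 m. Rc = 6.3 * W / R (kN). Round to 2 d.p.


Rc = 6.3 * W / R
Rc = 6.3 * 162 / 1889
Rc = 1020.6 / 1889
Rc = 0.54 kN

0.54


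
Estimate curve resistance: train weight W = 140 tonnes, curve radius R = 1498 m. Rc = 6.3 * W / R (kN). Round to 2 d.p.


Rc = 6.3 * W / R
Rc = 6.3 * 140 / 1498
Rc = 882.0 / 1498
Rc = 0.59 kN

0.59


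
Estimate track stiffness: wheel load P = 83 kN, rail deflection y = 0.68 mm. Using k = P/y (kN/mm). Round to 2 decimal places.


Track stiffness k = P / y
k = 83 / 0.68
k = 122.06 kN/mm

122.06


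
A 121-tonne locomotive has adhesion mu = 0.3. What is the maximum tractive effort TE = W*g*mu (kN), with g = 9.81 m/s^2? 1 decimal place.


TE_max = W * g * mu
TE_max = 121 * 9.81 * 0.3
TE_max = 1187.01 * 0.3
TE_max = 356.1 kN

356.1


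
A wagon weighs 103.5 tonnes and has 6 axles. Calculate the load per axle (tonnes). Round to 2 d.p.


Load per axle = total weight / number of axles
Load = 103.5 / 6
Load = 17.25 tonnes

17.25


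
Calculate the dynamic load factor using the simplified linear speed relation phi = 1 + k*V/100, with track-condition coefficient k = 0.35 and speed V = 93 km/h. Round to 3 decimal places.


phi = 1 + k * V / 100
phi = 1 + 0.35 * 93 / 100
phi = 1 + 0.3255
phi = 1.326

1.326


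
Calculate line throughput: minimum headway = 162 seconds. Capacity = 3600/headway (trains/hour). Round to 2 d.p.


Capacity = 3600 / headway
Capacity = 3600 / 162
Capacity = 22.22 trains/hour

22.22


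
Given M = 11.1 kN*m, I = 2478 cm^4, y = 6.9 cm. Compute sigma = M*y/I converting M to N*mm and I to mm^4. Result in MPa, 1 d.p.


Convert units:
M = 11.1 kN*m = 11100000 N*mm
y = 6.9 cm = 69 mm
I = 2478 cm^4 = 24780000 mm^4
sigma = 11100000 * 69 / 24780000
sigma = 30.9 MPa

30.9


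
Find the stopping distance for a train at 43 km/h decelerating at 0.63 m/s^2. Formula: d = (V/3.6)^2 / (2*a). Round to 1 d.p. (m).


Convert speed: V = 43 / 3.6 = 11.9444 m/s
V^2 = 142.6698
d = 142.6698 / (2 * 0.63)
d = 142.6698 / 1.26
d = 113.2 m

113.2


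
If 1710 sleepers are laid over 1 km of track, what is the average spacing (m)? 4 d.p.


Spacing = 1000 m / number of sleepers
Spacing = 1000 / 1710
Spacing = 0.5848 m

0.5848


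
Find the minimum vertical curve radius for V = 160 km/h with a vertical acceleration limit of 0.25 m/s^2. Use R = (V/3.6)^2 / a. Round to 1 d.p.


Convert speed: V = 160 / 3.6 = 44.4444 m/s
V^2 = 1975.3086 m^2/s^2
R_v = 1975.3086 / 0.25
R_v = 7901.2 m

7901.2


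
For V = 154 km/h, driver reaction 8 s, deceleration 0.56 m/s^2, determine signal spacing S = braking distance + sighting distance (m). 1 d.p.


V = 154 / 3.6 = 42.7778 m/s
Braking distance = 42.7778^2 / (2*0.56) = 1633.8735 m
Sighting distance = 42.7778 * 8 = 342.2222 m
S = 1633.8735 + 342.2222 = 1976.1 m

1976.1


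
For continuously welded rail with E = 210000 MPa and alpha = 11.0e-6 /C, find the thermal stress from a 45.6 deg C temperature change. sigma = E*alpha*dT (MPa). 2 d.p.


sigma = E * alpha * dT
sigma = 210000 * 11.0e-6 * 45.6
sigma = 2.31 * 45.6
sigma = 105.34 MPa

105.34


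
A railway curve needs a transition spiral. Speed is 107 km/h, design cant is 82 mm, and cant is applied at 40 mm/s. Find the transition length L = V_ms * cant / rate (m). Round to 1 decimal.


Convert speed: V = 107 / 3.6 = 29.7222 m/s
L = 29.7222 * 82 / 40
L = 2437.2222 / 40
L = 60.9 m

60.9


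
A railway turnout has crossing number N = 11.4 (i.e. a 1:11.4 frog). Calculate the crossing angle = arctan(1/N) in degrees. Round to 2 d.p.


1/N = 1/11.4 = 0.087719
angle = arctan(0.087719) = 0.087495 rad
angle = 0.087495 * 180/pi = 5.01 degrees

5.01


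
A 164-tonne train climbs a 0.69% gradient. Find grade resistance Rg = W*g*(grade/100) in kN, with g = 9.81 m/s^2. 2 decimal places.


Rg = W * 9.81 * grade / 100
Rg = 164 * 9.81 * 0.69 / 100
Rg = 1608.84 * 0.0069
Rg = 11.10 kN

11.10


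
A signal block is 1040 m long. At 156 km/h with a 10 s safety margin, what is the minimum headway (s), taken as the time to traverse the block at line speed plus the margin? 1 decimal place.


V = 156 / 3.6 = 43.3333 m/s
Block traversal time = 1040 / 43.3333 = 24.0 s
Headway = 24.0 + 10
Headway = 34.0 s

34.0


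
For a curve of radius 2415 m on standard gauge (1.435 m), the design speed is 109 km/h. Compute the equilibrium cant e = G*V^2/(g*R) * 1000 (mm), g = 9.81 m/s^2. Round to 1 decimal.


Convert speed: V = 109 / 3.6 = 30.2778 m/s
Apply formula: e = 1.435 * 30.2778^2 / (9.81 * 2415)
e = 1.435 * 916.7438 / 23691.15
e = 0.055528 m = 55.5 mm

55.5


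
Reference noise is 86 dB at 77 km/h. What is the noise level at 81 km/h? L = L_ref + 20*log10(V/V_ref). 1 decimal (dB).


V/V_ref = 81 / 77 = 1.051948
log10(1.051948) = 0.021994
20 * 0.021994 = 0.4399
L = 86 + 0.4399 = 86.4 dB

86.4


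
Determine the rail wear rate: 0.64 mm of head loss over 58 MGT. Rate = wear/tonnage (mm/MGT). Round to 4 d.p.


Wear rate = total wear / cumulative tonnage
Rate = 0.64 / 58
Rate = 0.0110 mm/MGT

0.0110


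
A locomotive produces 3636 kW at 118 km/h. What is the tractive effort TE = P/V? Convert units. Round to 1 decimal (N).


Convert: P = 3636 kW = 3636000 W
V = 118 / 3.6 = 32.7778 m/s
TE = 3636000 / 32.7778
TE = 110928.8 N

110928.8


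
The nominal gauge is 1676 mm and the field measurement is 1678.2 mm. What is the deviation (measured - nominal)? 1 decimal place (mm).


Deviation = measured - nominal
Deviation = 1678.2 - 1676
Deviation = 2.2 mm

2.2


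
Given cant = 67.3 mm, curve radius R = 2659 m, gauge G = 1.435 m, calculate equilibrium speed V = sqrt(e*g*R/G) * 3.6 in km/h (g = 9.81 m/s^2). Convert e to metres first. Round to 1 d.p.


Convert cant: e = 67.3 mm = 0.0673 m
V_ms = sqrt(0.0673 * 9.81 * 2659 / 1.435)
V_ms = sqrt(1223.349385) = 34.9764 m/s
V = 34.9764 * 3.6 = 125.9 km/h

125.9


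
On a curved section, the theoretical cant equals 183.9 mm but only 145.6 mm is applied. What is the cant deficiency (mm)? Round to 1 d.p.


Cant deficiency = equilibrium cant - actual cant
CD = 183.9 - 145.6
CD = 38.3 mm

38.3


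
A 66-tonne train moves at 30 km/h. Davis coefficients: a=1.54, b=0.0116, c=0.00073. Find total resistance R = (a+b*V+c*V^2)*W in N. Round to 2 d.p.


b*V = 0.0116 * 30 = 0.348
c*V^2 = 0.00073 * 900 = 0.657
R_per_t = 1.54 + 0.348 + 0.657 = 2.545 N/t
R_total = 2.545 * 66 = 167.97 N

167.97


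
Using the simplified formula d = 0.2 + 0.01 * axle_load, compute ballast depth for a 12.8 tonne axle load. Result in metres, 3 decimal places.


d = 0.2 + 0.01 * 12.8
d = 0.2 + 0.128
d = 0.328 m

0.328


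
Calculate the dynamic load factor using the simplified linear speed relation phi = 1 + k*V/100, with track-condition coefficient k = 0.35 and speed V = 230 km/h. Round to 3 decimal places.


phi = 1 + k * V / 100
phi = 1 + 0.35 * 230 / 100
phi = 1 + 0.805
phi = 1.805

1.805


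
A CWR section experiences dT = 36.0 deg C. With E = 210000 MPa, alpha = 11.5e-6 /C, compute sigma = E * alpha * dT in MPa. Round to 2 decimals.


sigma = E * alpha * dT
sigma = 210000 * 11.5e-6 * 36.0
sigma = 2.415 * 36.0
sigma = 86.94 MPa

86.94


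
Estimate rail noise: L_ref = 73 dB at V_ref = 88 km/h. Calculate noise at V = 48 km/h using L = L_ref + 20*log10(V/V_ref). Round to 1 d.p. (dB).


V/V_ref = 48 / 88 = 0.545455
log10(0.545455) = -0.263241
20 * -0.263241 = -5.2648
L = 73 + -5.2648 = 67.7 dB

67.7


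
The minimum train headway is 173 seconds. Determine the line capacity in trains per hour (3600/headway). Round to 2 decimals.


Capacity = 3600 / headway
Capacity = 3600 / 173
Capacity = 20.81 trains/hour

20.81


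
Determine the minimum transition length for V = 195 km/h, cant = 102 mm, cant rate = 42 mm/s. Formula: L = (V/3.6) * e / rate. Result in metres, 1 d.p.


Convert speed: V = 195 / 3.6 = 54.1667 m/s
L = 54.1667 * 102 / 42
L = 5525.0 / 42
L = 131.5 m

131.5


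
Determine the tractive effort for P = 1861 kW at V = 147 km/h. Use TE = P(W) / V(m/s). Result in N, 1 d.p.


Convert: P = 1861 kW = 1861000 W
V = 147 / 3.6 = 40.8333 m/s
TE = 1861000 / 40.8333
TE = 45575.5 N

45575.5


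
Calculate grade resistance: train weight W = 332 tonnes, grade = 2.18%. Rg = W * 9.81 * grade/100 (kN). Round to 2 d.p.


Rg = W * 9.81 * grade / 100
Rg = 332 * 9.81 * 2.18 / 100
Rg = 3256.92 * 0.0218
Rg = 71.00 kN

71.00


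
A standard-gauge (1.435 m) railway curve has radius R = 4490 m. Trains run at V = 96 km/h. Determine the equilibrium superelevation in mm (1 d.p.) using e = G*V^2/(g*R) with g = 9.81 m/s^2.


Convert speed: V = 96 / 3.6 = 26.6667 m/s
Apply formula: e = 1.435 * 26.6667^2 / (9.81 * 4490)
e = 1.435 * 711.1111 / 44046.9
e = 0.023167 m = 23.2 mm

23.2


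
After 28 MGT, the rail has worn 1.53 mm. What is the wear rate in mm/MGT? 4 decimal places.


Wear rate = total wear / cumulative tonnage
Rate = 1.53 / 28
Rate = 0.0546 mm/MGT

0.0546


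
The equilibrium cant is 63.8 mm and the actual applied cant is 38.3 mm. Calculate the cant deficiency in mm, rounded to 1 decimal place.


Cant deficiency = equilibrium cant - actual cant
CD = 63.8 - 38.3
CD = 25.5 mm

25.5


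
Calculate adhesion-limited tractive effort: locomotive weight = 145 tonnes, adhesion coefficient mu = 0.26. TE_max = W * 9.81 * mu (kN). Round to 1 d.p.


TE_max = W * g * mu
TE_max = 145 * 9.81 * 0.26
TE_max = 1422.45 * 0.26
TE_max = 369.8 kN

369.8


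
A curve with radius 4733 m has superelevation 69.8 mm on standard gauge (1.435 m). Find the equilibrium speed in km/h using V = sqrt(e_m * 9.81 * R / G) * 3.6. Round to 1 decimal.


Convert cant: e = 69.8 mm = 0.0698 m
V_ms = sqrt(0.0698 * 9.81 * 4733 / 1.435)
V_ms = sqrt(2258.442477) = 47.5231 m/s
V = 47.5231 * 3.6 = 171.1 km/h

171.1


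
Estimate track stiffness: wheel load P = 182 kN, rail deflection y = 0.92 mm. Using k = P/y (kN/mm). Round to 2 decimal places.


Track stiffness k = P / y
k = 182 / 0.92
k = 197.83 kN/mm

197.83


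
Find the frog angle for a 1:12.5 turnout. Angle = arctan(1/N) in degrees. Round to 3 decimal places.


1/N = 1/12.5 = 0.08
angle = arctan(0.08) = 0.07983 rad
angle = 0.07983 * 180/pi = 4.574 degrees

4.574


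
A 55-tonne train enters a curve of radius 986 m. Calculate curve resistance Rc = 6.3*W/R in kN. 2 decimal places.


Rc = 6.3 * W / R
Rc = 6.3 * 55 / 986
Rc = 346.5 / 986
Rc = 0.35 kN

0.35


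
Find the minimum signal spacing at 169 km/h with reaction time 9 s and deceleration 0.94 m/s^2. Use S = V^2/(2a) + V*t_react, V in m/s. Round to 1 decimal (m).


V = 169 / 3.6 = 46.9444 m/s
Braking distance = 46.9444^2 / (2*0.94) = 1172.2239 m
Sighting distance = 46.9444 * 9 = 422.5 m
S = 1172.2239 + 422.5 = 1594.7 m

1594.7
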